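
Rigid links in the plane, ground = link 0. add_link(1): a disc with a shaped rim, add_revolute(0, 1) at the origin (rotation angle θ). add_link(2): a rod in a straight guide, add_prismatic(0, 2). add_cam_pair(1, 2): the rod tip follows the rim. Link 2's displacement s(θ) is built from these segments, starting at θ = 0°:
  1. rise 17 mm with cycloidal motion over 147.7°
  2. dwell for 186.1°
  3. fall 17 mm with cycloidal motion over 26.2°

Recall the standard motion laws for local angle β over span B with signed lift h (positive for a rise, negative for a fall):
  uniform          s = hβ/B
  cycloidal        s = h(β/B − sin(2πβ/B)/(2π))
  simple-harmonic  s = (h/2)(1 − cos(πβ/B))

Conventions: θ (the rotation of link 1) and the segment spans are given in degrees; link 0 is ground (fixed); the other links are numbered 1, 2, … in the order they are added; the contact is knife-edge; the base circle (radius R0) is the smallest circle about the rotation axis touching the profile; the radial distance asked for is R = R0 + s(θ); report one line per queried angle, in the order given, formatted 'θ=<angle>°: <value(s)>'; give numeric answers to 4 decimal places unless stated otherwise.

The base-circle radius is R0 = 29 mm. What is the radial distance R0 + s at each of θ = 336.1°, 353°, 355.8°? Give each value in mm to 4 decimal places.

segment 1 (0° to 147.7°, cycloidal, h = 17) is passed completely: s = 0.0000 + (17) = 17.0000
segment 2 (147.7° to 333.8°, dwell): s unchanged at 17.0000
θ = 336.1° falls in segment 3 (333.8° to 360°, cycloidal, h = -17): β = 336.1 − 333.8 = 2.3°, B = 26.2°; Δs = -17·(0.0878 − sin(2π·0.0878)/(2π)) = -0.0745; s = 17.0000 − 0.0745 = 16.9255
θ = 353° falls in segment 3 (333.8° to 360°, cycloidal, h = -17): β = 353 − 333.8 = 19.2°, B = 26.2°; Δs = -17·(0.7328 − sin(2π·0.7328)/(2π)) = -15.1479; s = 17.0000 − 15.1479 = 1.8521
θ = 355.8° falls in segment 3 (333.8° to 360°, cycloidal, h = -17): β = 355.8 − 333.8 = 22°, B = 26.2°; Δs = -17·(0.8397 − sin(2π·0.8397)/(2π)) = -16.5620; s = 17.0000 − 16.5620 = 0.4380
θ=336.1°: R = R0 + s = 29 + 16.9255 = 45.9255
θ=353°: R = R0 + s = 29 + 1.8521 = 30.8521
θ=355.8°: R = R0 + s = 29 + 0.4380 = 29.4380

θ=336.1°: 45.9255
θ=353°: 30.8521
θ=355.8°: 29.4380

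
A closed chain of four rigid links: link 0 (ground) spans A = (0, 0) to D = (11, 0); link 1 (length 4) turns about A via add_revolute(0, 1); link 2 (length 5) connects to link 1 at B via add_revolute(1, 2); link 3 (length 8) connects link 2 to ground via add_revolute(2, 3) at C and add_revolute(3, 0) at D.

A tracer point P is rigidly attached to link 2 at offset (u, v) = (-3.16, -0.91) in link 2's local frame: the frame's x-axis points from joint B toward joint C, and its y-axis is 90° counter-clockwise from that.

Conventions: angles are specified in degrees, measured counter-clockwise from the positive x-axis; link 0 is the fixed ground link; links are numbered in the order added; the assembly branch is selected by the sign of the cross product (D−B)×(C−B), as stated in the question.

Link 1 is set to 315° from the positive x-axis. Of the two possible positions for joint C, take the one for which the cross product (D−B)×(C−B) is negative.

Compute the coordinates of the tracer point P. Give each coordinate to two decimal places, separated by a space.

A=(0,0), D=(11.00,0)
B = A + 4.00·(cos315°, sin315°) = (2.8284, -2.8284)
|BD| = 8.6472
circle(B,5.00) ∩ circle(D,8.00): a=2.0686, h=4.5520
  candidates: C₊=(3.2943,2.1498) cross=39.363; C₋=(6.2721,-6.4535) cross=-39.363
  branch - wants cross < 0 → take C=(6.2721,-6.4535) (cross=-39.363)
ex = (C−B)/|BC| = (0.6887,-0.7250); ey = (0.7250,0.6887)
P = B + -3.16·ex + -0.91·ey = (-0.0077,-1.1642)

-0.01 -1.16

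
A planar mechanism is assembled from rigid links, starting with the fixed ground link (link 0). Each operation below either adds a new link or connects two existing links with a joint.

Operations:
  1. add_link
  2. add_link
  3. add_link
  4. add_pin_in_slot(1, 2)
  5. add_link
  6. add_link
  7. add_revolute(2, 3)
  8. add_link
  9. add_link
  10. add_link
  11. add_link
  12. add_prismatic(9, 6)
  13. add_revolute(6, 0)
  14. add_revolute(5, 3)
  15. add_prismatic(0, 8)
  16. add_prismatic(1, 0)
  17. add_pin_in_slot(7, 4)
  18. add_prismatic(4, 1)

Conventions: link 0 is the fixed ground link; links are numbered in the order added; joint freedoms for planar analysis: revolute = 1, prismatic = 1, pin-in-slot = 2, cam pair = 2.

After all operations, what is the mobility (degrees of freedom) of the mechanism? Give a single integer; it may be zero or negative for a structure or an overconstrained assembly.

link 0 = ground. State L|J1|J2 = 1|0|0
+link1  2|0|0
+link2  3|0|0
+link3  4|0|0
PS(1,2) f=2→J2  4|0|1
+link4  5|0|1
+link5  6|0|1
R(2,3) f=1→J1  6|1|1
+link6  7|1|1
+link7  8|1|1
+link8  9|1|1
+link9  10|1|1
P(9,6) f=1→J1  10|2|1
R(6,0) f=1→J1  10|3|1
R(5,3) f=1→J1  10|4|1
P(0,8) f=1→J1  10|5|1
P(1,0) f=1→J1  10|6|1
PS(7,4) f=2→J2  10|6|2
P(4,1) f=1→J1  10|7|2
M = 3(10−1)−2·7−2 = 27−14−2 = 11

M = 11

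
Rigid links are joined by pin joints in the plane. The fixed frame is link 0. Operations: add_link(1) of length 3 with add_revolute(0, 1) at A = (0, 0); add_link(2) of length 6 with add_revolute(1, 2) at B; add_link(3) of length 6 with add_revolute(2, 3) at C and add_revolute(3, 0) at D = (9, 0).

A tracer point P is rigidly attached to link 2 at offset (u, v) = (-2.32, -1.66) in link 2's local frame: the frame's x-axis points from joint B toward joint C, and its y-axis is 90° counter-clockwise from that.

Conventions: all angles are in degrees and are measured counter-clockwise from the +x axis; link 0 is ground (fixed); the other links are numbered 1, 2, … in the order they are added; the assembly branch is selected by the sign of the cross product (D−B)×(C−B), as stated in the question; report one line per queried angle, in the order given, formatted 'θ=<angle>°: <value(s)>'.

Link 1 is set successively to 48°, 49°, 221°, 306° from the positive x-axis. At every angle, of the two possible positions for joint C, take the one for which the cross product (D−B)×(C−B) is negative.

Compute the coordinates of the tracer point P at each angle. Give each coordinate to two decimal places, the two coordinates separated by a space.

A=(0,0), D=(9.00,0)
θ=48°: B = A + 3.00·(cos48°, sin48°) = (2.0074, 2.2294)
θ=48°: |BD| = 7.3394
θ=48°: circle(B,6.00) ∩ circle(D,6.00): a=3.6697, h=4.7469
θ=48°:   candidates: C₊=(6.9456,5.6373) cross=34.840; C₋=(4.0618,-3.4079) cross=-34.840
θ=48°:   branch - wants cross < 0 → take C=(4.0618,-3.4079) (cross=-34.840)
θ=48°: ex = (C−B)/|BC| = (0.3424,-0.9396); ey = (0.9396,0.3424)
θ=48°: P = B + -2.32·ex + -1.66·ey = (-0.3466,3.8408)
θ=49°: B = A + 3.00·(cos49°, sin49°) = (1.9682, 2.2641)
θ=49°: |BD| = 7.3873
θ=49°: circle(B,6.00) ∩ circle(D,6.00): a=3.6937, h=4.7283
θ=49°:   candidates: C₊=(6.9333,5.6328) cross=34.930; C₋=(4.0349,-3.3687) cross=-34.930
θ=49°:   branch - wants cross < 0 → take C=(4.0349,-3.3687) (cross=-34.930)
θ=49°: ex = (C−B)/|BC| = (0.3445,-0.9388); ey = (0.9388,0.3445)
θ=49°: P = B + -2.32·ex + -1.66·ey = (-0.3894,3.8703)
θ=221°: B = A + 3.00·(cos221°, sin221°) = (-2.2641, -1.9682)
θ=221°: |BD| = 11.4348
θ=221°: circle(B,6.00) ∩ circle(D,6.00): a=5.7174, h=1.8197
θ=221°:   candidates: C₊=(3.0547,0.8085) cross=20.808; C₋=(3.6812,-2.7767) cross=-20.808
θ=221°:   branch - wants cross < 0 → take C=(3.6812,-2.7767) (cross=-20.808)
θ=221°: ex = (C−B)/|BC| = (0.9909,-0.1347); ey = (0.1347,0.9909)
θ=221°: P = B + -2.32·ex + -1.66·ey = (-4.7867,-3.3004)
θ=306°: B = A + 3.00·(cos306°, sin306°) = (1.7634, -2.4271)
θ=306°: |BD| = 7.6328
θ=306°: circle(B,6.00) ∩ circle(D,6.00): a=3.8164, h=4.6298
θ=306°:   candidates: C₊=(3.9095,3.1760) cross=35.338; C₋=(6.8538,-5.6030) cross=-35.338
θ=306°:   branch - wants cross < 0 → take C=(6.8538,-5.6030) (cross=-35.338)
θ=306°: ex = (C−B)/|BC| = (0.8484,-0.5293); ey = (0.5293,0.8484)
θ=306°: P = B + -2.32·ex + -1.66·ey = (-1.0837,-2.6074)

θ=48°: -0.35 3.84
θ=49°: -0.39 3.87
θ=221°: -4.79 -3.30
θ=306°: -1.08 -2.61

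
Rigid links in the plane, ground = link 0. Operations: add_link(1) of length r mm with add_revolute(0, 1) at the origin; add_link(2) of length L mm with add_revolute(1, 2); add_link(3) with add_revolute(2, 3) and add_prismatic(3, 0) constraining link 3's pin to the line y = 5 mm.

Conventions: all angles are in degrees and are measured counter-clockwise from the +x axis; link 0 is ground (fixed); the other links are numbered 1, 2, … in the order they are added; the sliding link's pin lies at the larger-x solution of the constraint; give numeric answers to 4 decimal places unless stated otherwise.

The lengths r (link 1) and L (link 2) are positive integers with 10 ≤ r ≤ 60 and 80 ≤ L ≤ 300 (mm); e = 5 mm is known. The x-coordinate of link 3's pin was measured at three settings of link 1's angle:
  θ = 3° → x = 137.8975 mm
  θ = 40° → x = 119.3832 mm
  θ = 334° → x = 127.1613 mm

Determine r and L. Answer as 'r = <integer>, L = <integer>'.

constraint per measurement: (x − r cos θ)² + (r sin θ − e)² = L²
subtracting the θ₁ and θ₂ equations cancels the r² and L² terms:
r = (x₁² − x₂²) / (2[(x₁cos θ₁ + e sin θ₁) − (x₂cos θ₂ + e sin θ₂)]) = 55.0000 → r = 55
L² = (x₁ − r cos θ₁)² + (r sin θ₁ − e)² = 6888.9989 → L = 83.0000 → L = 83
check at θ₃=334°: x = 127.1613 (printed 127.1613) ✓

r = 55, L = 83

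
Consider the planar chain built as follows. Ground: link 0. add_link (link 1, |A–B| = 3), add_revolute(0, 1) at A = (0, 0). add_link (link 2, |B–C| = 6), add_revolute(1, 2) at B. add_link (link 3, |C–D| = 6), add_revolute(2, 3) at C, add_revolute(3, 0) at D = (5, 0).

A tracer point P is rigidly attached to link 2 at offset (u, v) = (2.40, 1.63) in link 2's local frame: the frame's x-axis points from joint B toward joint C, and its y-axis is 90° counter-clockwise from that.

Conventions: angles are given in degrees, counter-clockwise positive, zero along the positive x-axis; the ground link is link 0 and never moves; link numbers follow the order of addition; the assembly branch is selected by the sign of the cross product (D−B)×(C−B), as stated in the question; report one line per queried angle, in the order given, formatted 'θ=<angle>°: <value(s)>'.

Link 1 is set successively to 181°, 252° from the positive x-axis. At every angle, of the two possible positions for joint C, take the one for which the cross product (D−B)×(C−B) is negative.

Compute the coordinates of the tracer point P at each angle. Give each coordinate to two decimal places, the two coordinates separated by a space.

A=(0,0), D=(5.00,0)
θ=181°: B = A + 3.00·(cos181°, sin181°) = (-2.9995, -0.0524)
θ=181°: |BD| = 7.9997
θ=181°: circle(B,6.00) ∩ circle(D,6.00): a=3.9999, h=4.4723
θ=181°:   candidates: C₊=(0.9710,4.4460) cross=35.777; C₋=(1.0295,-4.4983) cross=-35.777
θ=181°:   branch - wants cross < 0 → take C=(1.0295,-4.4983) (cross=-35.777)
θ=181°: ex = (C−B)/|BC| = (0.6715,-0.7410); ey = (0.7410,0.6715)
θ=181°: P = B + 2.40·ex + 1.63·ey = (-0.1801,-0.7362)
θ=252°: B = A + 3.00·(cos252°, sin252°) = (-0.9271, -2.8532)
θ=252°: |BD| = 6.5780
θ=252°: circle(B,6.00) ∩ circle(D,6.00): a=3.2890, h=5.0182
θ=252°:   candidates: C₊=(-0.1401,3.0950) cross=33.010; C₋=(4.2131,-5.9482) cross=-33.010
θ=252°:   branch - wants cross < 0 → take C=(4.2131,-5.9482) (cross=-33.010)
θ=252°: ex = (C−B)/|BC| = (0.8567,-0.5158); ey = (0.5158,0.8567)
θ=252°: P = B + 2.40·ex + 1.63·ey = (1.9698,-2.6948)

θ=181°: -0.18 -0.74
θ=252°: 1.97 -2.69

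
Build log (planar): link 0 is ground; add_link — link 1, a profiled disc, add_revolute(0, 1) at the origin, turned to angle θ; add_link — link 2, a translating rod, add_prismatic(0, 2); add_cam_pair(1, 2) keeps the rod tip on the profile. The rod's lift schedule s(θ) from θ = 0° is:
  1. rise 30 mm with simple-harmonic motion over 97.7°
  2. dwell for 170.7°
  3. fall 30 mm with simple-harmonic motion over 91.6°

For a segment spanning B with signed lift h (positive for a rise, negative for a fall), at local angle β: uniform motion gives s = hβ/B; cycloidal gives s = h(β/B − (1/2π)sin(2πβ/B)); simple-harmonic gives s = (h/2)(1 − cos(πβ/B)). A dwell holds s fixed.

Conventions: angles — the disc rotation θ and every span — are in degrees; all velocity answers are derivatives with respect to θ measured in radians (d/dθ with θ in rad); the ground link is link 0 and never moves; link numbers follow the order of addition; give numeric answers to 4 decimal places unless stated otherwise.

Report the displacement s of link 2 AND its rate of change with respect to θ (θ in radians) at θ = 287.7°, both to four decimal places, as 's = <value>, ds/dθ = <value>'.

seg 1 [0°–97.7°] simple-harmonic, h=30: full span → s += 30 → s = 30.0000
seg 2 [97.7°–268.4°] dwell: s stays 30.0000
seg 3 [268.4°–360°] simple-harmonic, h=-30: θ=287.7° here. β=19.3, B=91.6. -30/2·(1 − cos(π·0.2107)) = -3.1679 → s = 26.8321
velocity in seg [268.4°–360°] (simple-harmonic), θ in radians: β = 19.3° = 0.3368 rad, B = 91.6° = 1.5987 rad; ds/dθ = (πh/(2B)) sin(πβ/B) = (π·(-30)/(2·1.5987)) sin(π·0.2107) = -18.117117 mm/rad

s = 26.8321, ds/dθ = -18.1171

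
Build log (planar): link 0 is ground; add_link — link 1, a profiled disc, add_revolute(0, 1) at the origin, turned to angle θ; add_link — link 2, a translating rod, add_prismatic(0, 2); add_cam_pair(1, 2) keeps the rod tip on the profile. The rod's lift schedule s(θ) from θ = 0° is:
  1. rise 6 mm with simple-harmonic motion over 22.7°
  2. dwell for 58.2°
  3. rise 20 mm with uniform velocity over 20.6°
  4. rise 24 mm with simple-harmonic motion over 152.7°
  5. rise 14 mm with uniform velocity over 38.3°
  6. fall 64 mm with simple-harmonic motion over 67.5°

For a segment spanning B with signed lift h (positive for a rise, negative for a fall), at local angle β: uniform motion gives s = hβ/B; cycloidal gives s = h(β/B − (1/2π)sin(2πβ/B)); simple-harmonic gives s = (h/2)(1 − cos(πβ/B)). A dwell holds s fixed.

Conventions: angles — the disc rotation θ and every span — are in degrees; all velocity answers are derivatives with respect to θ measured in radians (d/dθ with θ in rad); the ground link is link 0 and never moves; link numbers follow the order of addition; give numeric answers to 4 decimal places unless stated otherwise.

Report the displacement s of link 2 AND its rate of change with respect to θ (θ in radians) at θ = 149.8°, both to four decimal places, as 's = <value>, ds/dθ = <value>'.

seg 1 [0°–22.7°] simple-harmonic, h=6: full span → s += 6 → s = 6.0000
seg 2 [22.7°–80.9°] dwell: s stays 6.0000
seg 3 [80.9°–101.5°] uniform, h=20: full span → s += 20 → s = 26.0000
seg 4 [101.5°–254.2°] simple-harmonic, h=24: θ=149.8° here. β=48.3, B=152.7. 24/2·(1 − cos(π·0.3163)) = 5.4529 → s = 31.4529
velocity in seg [101.5°–254.2°] (simple-harmonic), θ in radians: β = 48.3° = 0.8430 rad, B = 152.7° = 2.6651 rad; ds/dθ = (πh/(2B)) sin(πβ/B) = (π·24/(2·2.6651)) sin(π·0.3163) = 11.854591 mm/rad

s = 31.4529, ds/dθ = 11.8546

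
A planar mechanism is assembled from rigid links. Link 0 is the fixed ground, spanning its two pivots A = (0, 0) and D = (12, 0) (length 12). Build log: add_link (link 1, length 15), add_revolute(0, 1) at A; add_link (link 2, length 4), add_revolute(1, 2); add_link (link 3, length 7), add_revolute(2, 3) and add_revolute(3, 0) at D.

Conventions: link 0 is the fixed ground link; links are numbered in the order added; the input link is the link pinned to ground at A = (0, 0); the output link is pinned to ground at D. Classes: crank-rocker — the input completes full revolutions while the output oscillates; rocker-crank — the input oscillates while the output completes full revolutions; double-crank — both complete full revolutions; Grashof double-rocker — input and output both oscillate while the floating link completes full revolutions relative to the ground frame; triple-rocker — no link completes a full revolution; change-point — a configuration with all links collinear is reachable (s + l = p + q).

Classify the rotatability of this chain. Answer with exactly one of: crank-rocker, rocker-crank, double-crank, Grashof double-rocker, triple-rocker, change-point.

lengths: ground=12, input=15, coupler=4, output=7
sorted: s=4 (shortest), l=15 (longest), p+q=19
s + l = 19 vs p + q = 19
s + l = p + q → change-point (collinear configuration reachable)

change-point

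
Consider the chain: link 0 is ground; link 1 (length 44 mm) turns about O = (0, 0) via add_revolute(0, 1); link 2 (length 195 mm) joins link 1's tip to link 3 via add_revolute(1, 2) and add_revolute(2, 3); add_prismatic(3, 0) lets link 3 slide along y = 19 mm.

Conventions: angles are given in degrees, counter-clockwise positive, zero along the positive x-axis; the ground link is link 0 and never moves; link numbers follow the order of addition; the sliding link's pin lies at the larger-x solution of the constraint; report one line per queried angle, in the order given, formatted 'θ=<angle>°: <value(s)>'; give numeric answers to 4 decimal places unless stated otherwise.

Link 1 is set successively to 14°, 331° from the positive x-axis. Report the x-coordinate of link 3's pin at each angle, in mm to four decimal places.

geometry: r = 44 mm, L = 195 mm, e = 19 mm
θ=14°: crank pin P = (r cos θ, r sin θ) = (42.693012, 10.644563)
θ=14°: h = r sin θ − e = 10.644563 − 19 = -8.355437
θ=14°: x = r cos θ + √(L² − h²) = 42.693012 + 194.820909 = 237.513921
θ=331°: crank pin P = (r cos θ, r sin θ) = (38.483267, -21.331623)
θ=331°: h = r sin θ − e = -21.331623 − 19 = -40.331623
θ=331°: x = r cos θ + √(L² − h²) = 38.483267 + 190.783543 = 229.266810

θ=14°: 237.5139
θ=331°: 229.2668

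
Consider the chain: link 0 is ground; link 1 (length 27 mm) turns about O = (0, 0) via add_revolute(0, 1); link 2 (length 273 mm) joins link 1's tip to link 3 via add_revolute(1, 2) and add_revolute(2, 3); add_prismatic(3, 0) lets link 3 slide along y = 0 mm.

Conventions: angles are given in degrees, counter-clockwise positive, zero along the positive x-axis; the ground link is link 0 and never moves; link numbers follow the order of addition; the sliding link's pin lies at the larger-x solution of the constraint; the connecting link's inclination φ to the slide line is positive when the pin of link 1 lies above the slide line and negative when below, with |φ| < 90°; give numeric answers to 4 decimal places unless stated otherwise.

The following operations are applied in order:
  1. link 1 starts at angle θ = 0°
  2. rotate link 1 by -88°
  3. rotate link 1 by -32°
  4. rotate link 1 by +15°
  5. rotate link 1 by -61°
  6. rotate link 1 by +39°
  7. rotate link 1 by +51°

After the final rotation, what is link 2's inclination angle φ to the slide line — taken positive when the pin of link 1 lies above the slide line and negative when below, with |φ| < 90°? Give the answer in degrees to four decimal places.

geometry: r = 27 mm, L = 273 mm, e = 0 mm; θ starts at 0°
rotate link 1 by -88°: θ ← 0° -88° = -88°
rotate link 1 by -32°: θ ← -88° -32° = -120°
rotate link 1 by +15°: θ ← -120° +15° = -105°
rotate link 1 by -61°: θ ← -105° -61° = -166°
rotate link 1 by +39°: θ ← -166° +39° = -127°
rotate link 1 by +51°: θ ← -127° +51° = -76°
h = r sin θ − e = -26.197985 − 0 = -26.197985
sin φ = h / L = -26.197985 / 273 = -0.09596331
φ = arcsin(-0.09596331) = -5.506767°

-5.5068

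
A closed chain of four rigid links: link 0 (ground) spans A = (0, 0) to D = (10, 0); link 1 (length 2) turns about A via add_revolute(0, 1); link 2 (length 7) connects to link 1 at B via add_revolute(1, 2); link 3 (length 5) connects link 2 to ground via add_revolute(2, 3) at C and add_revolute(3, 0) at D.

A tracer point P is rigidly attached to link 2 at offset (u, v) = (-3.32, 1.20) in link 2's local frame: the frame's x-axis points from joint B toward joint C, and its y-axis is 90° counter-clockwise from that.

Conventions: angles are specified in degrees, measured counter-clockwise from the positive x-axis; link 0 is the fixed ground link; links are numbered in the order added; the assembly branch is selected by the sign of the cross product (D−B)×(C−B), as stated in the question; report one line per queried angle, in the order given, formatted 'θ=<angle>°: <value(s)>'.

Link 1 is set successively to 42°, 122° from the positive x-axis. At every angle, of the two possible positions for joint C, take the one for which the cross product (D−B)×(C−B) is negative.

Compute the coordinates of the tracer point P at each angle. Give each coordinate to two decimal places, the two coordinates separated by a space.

A=(0,0), D=(10.00,0)
θ=42°: B = A + 2.00·(cos42°, sin42°) = (1.4863, 1.3383)
θ=42°: |BD| = 8.6182
θ=42°: circle(B,7.00) ∩ circle(D,5.00): a=5.7015, h=4.0611
θ=42°:   candidates: C₊=(7.7493,4.4648) cross=35.000; C₋=(6.4880,-3.5589) cross=-35.000
θ=42°:   branch - wants cross < 0 → take C=(6.4880,-3.5589) (cross=-35.000)
θ=42°: ex = (C−B)/|BC| = (0.7145,-0.6996); ey = (0.6996,0.7145)
θ=42°: P = B + -3.32·ex + 1.20·ey = (-0.0464,4.5184)
θ=122°: B = A + 2.00·(cos122°, sin122°) = (-1.0598, 1.6961)
θ=122°: |BD| = 11.1891
θ=122°: circle(B,7.00) ∩ circle(D,5.00): a=6.6670, h=2.1332
θ=122°:   candidates: C₊=(5.8535,2.7940) cross=23.869; C₋=(5.2068,-1.4231) cross=-23.869
θ=122°:   branch - wants cross < 0 → take C=(5.2068,-1.4231) (cross=-23.869)
θ=122°: ex = (C−B)/|BC| = (0.8952,-0.4456); ey = (0.4456,0.8952)
θ=122°: P = B + -3.32·ex + 1.20·ey = (-3.4973,4.2498)

θ=42°: -0.05 4.52
θ=122°: -3.50 4.25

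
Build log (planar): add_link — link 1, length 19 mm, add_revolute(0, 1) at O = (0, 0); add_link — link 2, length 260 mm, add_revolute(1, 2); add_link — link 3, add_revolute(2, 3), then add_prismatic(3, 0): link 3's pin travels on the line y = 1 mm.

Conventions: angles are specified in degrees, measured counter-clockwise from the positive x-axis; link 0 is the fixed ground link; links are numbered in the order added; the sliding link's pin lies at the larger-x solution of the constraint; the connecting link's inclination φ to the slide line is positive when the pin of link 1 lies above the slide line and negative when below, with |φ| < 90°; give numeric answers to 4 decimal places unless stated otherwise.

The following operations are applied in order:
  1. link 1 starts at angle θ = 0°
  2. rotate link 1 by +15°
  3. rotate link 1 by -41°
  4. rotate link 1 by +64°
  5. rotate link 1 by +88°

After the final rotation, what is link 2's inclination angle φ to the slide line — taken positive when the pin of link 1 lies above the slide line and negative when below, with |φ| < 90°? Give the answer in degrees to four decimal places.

geometry: r = 19 mm, L = 260 mm, e = 1 mm; θ starts at 0°
rotate link 1 by +15°: θ ← 0° +15° = 15°
rotate link 1 by -41°: θ ← 15° -41° = -26°
rotate link 1 by +64°: θ ← -26° +64° = 38°
rotate link 1 by +88°: θ ← 38° +88° = 126°
h = r sin θ − e = 15.371323 − 1 = 14.371323
sin φ = h / L = 14.371323 / 260 = 0.05527432
φ = arcsin(0.05527432) = 3.168600°

3.1686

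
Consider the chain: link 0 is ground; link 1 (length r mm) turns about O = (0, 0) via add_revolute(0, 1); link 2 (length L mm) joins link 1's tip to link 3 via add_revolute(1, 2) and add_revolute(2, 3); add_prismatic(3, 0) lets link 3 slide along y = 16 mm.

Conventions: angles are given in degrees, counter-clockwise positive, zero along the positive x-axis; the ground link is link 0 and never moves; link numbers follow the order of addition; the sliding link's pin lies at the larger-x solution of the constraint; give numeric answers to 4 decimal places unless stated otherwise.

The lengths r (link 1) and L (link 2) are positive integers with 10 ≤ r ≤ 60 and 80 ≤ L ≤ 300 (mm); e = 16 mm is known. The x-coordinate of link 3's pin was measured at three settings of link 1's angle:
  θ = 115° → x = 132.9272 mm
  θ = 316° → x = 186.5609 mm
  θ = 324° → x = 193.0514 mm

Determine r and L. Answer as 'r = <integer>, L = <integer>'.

constraint per measurement: (x − r cos θ)² + (r sin θ − e)² = L²
subtracting the θ₁ and θ₂ equations cancels the r² and L² terms:
r = (x₁² − x₂²) / (2[(x₁cos θ₁ + e sin θ₁) − (x₂cos θ₂ + e sin θ₂)]) = 52.0000 → r = 52
L² = (x₁ − r cos θ₁)² + (r sin θ₁ − e)² = 24964.0004 → L = 158.0000 → L = 158
check at θ₃=324°: x = 193.0514 (printed 193.0514) ✓

r = 52, L = 158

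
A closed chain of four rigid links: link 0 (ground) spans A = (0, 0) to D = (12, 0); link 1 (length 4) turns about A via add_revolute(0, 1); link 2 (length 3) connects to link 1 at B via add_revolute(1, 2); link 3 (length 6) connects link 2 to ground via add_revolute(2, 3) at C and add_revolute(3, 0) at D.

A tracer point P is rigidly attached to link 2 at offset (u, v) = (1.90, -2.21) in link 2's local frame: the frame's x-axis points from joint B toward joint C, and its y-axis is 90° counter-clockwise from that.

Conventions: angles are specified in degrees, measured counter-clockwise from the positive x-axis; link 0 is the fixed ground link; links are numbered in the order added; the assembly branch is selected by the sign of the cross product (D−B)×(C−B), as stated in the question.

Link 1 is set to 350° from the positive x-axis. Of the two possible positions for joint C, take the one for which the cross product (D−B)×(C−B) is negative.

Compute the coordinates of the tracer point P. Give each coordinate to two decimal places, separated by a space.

A=(0,0), D=(12.00,0)
B = A + 4.00·(cos350°, sin350°) = (3.9392, -0.6946)
|BD| = 8.0906
circle(B,3.00) ∩ circle(D,6.00): a=2.3767, h=1.8306
  candidates: C₊=(6.1500,1.3333) cross=14.811; C₋=(6.4643,-2.3144) cross=-14.811
  branch - wants cross < 0 → take C=(6.4643,-2.3144) (cross=-14.811)
ex = (C−B)/|BC| = (0.8417,-0.5399); ey = (0.5399,0.8417)
P = B + 1.90·ex + -2.21·ey = (4.3452,-3.5806)

4.35 -3.58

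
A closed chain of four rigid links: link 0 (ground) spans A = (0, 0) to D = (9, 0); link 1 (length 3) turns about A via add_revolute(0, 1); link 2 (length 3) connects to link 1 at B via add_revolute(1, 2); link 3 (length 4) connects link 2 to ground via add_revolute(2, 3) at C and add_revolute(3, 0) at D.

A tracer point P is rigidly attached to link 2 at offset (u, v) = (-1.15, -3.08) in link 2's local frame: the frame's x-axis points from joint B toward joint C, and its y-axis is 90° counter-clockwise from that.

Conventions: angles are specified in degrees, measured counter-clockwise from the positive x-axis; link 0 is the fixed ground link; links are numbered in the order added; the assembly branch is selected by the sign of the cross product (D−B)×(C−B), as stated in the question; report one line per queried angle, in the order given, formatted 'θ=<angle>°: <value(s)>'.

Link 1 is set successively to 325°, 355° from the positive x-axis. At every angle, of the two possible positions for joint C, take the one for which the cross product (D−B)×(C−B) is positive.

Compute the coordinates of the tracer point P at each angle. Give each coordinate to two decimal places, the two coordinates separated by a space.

A=(0,0), D=(9.00,0)
θ=325°: B = A + 3.00·(cos325°, sin325°) = (2.4575, -1.7207)
θ=325°: |BD| = 6.7650
θ=325°: circle(B,3.00) ∩ circle(D,4.00): a=2.8652, h=0.8893
θ=325°:   candidates: C₊=(5.0022,-0.1319) cross=6.016; C₋=(5.4546,-1.8520) cross=-6.016
θ=325°:   branch + wants cross > 0 → take C=(5.0022,-0.1319) (cross=6.016)
θ=325°: ex = (C−B)/|BC| = (0.8482,0.5296); ey = (-0.5296,0.8482)
θ=325°: P = B + -1.15·ex + -3.08·ey = (3.1132,-4.9424)
θ=355°: B = A + 3.00·(cos355°, sin355°) = (2.9886, -0.2615)
θ=355°: |BD| = 6.0171
θ=355°: circle(B,3.00) ∩ circle(D,4.00): a=2.4269, h=1.7636
θ=355°:   candidates: C₊=(5.3365,1.6059) cross=10.612; C₋=(5.4898,-1.9179) cross=-10.612
θ=355°:   branch + wants cross > 0 → take C=(5.3365,1.6059) (cross=10.612)
θ=355°: ex = (C−B)/|BC| = (0.7826,0.6225); ey = (-0.6225,0.7826)
θ=355°: P = B + -1.15·ex + -3.08·ey = (4.0057,-3.3879)

θ=325°: 3.11 -4.94
θ=355°: 4.01 -3.39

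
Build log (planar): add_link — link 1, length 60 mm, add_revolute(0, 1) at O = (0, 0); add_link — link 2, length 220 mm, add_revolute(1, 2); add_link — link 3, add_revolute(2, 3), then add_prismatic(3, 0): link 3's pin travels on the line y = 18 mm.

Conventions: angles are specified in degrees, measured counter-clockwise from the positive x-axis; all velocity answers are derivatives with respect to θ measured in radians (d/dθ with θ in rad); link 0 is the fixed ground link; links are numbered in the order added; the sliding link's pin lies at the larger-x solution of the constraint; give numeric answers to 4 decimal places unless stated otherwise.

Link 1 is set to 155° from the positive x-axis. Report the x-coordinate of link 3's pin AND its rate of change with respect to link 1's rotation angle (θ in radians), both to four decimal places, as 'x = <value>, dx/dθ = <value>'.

geometry: r = 60 mm, L = 220 mm, e = 18 mm
crank pin P = (r cos θ, r sin θ) = (-54.378467, 25.357096)
h = r sin θ − e = 25.357096 − 18 = 7.357096
x = r cos θ + √(L² − h²) = -54.378467 + 219.876950 = 165.498483
dx/dθ = −r sin θ − h·r cos θ/√(L² − h²) (θ in radians; h = 7.357096) = -23.537589

x = 165.4985, dx/dθ = -23.5376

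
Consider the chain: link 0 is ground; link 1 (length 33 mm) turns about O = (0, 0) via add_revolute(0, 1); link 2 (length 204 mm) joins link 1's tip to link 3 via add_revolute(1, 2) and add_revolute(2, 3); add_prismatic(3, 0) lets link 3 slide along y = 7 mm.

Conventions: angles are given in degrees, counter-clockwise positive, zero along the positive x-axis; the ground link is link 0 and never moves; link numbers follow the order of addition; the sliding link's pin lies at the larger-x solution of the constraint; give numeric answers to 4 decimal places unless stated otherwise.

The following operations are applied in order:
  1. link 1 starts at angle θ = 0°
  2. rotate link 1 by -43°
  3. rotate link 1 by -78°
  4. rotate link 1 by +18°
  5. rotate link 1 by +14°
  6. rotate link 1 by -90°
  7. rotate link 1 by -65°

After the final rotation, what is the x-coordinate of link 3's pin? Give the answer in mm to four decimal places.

geometry: r = 33 mm, L = 204 mm, e = 7 mm; θ starts at 0°
rotate link 1 by -43°: θ ← 0° -43° = -43°
rotate link 1 by -78°: θ ← -43° -78° = -121°
rotate link 1 by +18°: θ ← -121° +18° = -103°
rotate link 1 by +14°: θ ← -103° +14° = -89°
rotate link 1 by -90°: θ ← -89° -90° = -179°
rotate link 1 by -65°: θ ← -179° -65° = -244°
crank pin P = (r cos θ, r sin θ) = (-14.466248, 29.660204)
h = r sin θ − e = 29.660204 − 7 = 22.660204
x = r cos θ + √(L² − h²) = -14.466248 + 202.737552 = 188.271305

188.2713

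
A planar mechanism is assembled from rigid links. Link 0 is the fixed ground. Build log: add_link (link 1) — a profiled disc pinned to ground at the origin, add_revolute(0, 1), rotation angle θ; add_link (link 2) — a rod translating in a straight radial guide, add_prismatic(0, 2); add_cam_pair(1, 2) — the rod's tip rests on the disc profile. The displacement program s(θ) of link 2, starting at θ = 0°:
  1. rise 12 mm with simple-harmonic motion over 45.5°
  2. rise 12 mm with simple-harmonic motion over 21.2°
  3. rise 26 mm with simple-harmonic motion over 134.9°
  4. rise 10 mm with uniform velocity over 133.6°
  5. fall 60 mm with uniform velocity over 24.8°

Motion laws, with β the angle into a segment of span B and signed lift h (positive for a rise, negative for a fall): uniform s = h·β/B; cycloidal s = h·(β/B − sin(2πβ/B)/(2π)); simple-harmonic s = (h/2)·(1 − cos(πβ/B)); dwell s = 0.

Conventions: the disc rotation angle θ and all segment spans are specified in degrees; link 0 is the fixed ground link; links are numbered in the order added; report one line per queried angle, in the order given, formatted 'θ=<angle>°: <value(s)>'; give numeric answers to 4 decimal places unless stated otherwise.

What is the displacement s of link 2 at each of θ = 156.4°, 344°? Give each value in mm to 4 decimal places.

seg 1 [0°–45.5°] simple-harmonic, h=12: full span → s += 12 → s = 12.0000
seg 2 [45.5°–66.7°] simple-harmonic, h=12: full span → s += 12 → s = 24.0000
seg 3 [66.7°–201.6°] simple-harmonic, h=26: θ=156.4° here. β=89.7, B=134.9. 26/2·(1 − cos(π·0.6649)) = 19.4387 → s = 43.4387
seg 3 [66.7°–201.6°] simple-harmonic, h=26: full span → s += 26 → s = 50.0000
seg 4 [201.6°–335.2°] uniform, h=10: full span → s += 10 → s = 60.0000
seg 5 [335.2°–360°] uniform, h=-60: θ=344° here. β=8.8, B=24.8. -60·8.8/24.8 = -21.2903 → s = 38.7097

θ=156.4°: 43.4387
θ=344°: 38.7097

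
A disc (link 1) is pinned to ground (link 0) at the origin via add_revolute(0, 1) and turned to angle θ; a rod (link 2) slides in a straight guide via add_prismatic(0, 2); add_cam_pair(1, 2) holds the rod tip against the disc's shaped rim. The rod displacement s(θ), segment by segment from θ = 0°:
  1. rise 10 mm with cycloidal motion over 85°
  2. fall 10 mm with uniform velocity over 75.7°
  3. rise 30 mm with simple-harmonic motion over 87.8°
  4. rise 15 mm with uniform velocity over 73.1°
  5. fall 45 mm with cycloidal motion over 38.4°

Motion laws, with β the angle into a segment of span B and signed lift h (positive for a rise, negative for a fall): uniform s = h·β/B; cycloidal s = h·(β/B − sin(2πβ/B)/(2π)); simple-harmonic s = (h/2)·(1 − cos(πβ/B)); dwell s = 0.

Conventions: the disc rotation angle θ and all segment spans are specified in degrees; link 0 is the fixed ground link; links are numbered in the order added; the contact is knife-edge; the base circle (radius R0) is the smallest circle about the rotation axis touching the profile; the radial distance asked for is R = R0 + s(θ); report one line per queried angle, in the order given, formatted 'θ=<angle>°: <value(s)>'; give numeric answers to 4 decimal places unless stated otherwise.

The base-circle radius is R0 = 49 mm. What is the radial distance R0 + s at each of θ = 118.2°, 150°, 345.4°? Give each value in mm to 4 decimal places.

segment 1 (0° to 85°, cycloidal, h = 10) is passed completely: s = 0.0000 + (10) = 10.0000
θ = 118.2° falls in segment 2 (85° to 160.7°, uniform, h = -10): β = 118.2 − 85 = 33.2°, B = 75.7°; Δs = -10·33.2/75.7 = -4.3857; s = 10.0000 − 4.3857 = 5.6143
θ = 150° falls in segment 2 (85° to 160.7°, uniform, h = -10): β = 150 − 85 = 65°, B = 75.7°; Δs = -10·65/75.7 = -8.5865; s = 10.0000 − 8.5865 = 1.4135
segment 2 (85° to 160.7°, uniform, h = -10) is passed completely: s = 10.0000 + (-10) = 0.0000
segment 3 (160.7° to 248.5°, simple-harmonic, h = 30) is passed completely: s = 0.0000 + (30) = 30.0000
segment 4 (248.5° to 321.6°, uniform, h = 15) is passed completely: s = 30.0000 + (15) = 45.0000
θ = 345.4° falls in segment 5 (321.6° to 360°, cycloidal, h = -45): β = 345.4 − 321.6 = 23.8°, B = 38.4°; Δs = -45·(0.6198 − sin(2π·0.6198)/(2π)) = -32.7865; s = 45.0000 − 32.7865 = 12.2135
θ=118.2°: R = R0 + s = 49 + 5.6143 = 54.6143
θ=150°: R = R0 + s = 49 + 1.4135 = 50.4135
θ=345.4°: R = R0 + s = 49 + 12.2135 = 61.2135

θ=118.2°: 54.6143
θ=150°: 50.4135
θ=345.4°: 61.2135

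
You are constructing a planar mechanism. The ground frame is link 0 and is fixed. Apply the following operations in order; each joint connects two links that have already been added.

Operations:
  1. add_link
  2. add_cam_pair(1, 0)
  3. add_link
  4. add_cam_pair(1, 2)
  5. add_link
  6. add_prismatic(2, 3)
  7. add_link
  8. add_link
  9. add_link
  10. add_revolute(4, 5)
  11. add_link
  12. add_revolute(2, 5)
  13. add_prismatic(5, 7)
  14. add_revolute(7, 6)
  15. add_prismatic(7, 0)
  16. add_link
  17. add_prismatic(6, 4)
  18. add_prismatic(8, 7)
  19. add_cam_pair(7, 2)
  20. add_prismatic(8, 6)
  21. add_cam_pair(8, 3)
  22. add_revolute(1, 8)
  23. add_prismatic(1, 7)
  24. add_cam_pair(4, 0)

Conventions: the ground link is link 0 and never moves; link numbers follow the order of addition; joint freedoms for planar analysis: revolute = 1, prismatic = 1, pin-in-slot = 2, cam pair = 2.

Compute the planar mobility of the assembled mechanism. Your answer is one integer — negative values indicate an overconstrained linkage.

(L,J1,J2)=(1,0,0); link0 fixed
link1: (2,0,0)
C 1-0 [J2]: (2,0,1)
link2: (3,0,1)
C 1-2 [J2]: (3,0,2)
link3: (4,0,2)
P 2-3 [J1]: (4,1,2)
link4: (5,1,2)
link5: (6,1,2)
link6: (7,1,2)
R 4-5 [J1]: (7,2,2)
link7: (8,2,2)
R 2-5 [J1]: (8,3,2)
P 5-7 [J1]: (8,4,2)
R 7-6 [J1]: (8,5,2)
P 7-0 [J1]: (8,6,2)
link8: (9,6,2)
P 6-4 [J1]: (9,7,2)
P 8-7 [J1]: (9,8,2)
C 7-2 [J2]: (9,8,3)
P 8-6 [J1]: (9,9,3)
C 8-3 [J2]: (9,9,4)
R 1-8 [J1]: (9,10,4)
P 1-7 [J1]: (9,11,4)
C 4-0 [J2]: (9,11,5)
Grübler: 3·8 − 2·11 − 5 = -3

M = -3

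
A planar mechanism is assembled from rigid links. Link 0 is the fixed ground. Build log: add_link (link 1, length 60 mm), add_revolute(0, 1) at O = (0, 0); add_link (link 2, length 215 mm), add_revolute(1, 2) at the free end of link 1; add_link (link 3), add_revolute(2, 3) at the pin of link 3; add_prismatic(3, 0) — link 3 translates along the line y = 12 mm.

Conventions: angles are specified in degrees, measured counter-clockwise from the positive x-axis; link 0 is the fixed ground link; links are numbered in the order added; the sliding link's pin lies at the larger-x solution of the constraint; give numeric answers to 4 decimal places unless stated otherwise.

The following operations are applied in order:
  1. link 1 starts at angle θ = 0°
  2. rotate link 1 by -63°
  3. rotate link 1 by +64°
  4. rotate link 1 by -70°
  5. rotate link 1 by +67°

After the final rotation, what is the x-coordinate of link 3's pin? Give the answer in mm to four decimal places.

geometry: r = 60 mm, L = 215 mm, e = 12 mm; θ starts at 0°
rotate link 1 by -63°: θ ← 0° -63° = -63°
rotate link 1 by +64°: θ ← -63° +64° = 1°
rotate link 1 by -70°: θ ← 1° -70° = -69°
rotate link 1 by +67°: θ ← -69° +67° = -2°
crank pin P = (r cos θ, r sin θ) = (59.963450, -2.093970)
h = r sin θ − e = -2.093970 − 12 = -14.093970
x = r cos θ + √(L² − h²) = 59.963450 + 214.537549 = 274.500999

274.5010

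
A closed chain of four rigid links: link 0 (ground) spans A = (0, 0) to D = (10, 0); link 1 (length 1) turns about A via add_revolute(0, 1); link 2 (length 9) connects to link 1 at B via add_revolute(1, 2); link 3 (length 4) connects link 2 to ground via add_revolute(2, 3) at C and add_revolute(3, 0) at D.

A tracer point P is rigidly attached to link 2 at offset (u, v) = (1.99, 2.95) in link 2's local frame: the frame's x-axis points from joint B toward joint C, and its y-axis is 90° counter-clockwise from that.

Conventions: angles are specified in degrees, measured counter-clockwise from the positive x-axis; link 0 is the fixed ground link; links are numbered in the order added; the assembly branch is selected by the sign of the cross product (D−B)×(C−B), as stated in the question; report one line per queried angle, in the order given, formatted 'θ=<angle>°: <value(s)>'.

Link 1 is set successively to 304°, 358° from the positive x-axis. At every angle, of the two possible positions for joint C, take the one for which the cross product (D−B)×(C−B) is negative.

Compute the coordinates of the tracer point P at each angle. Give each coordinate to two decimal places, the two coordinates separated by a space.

A=(0,0), D=(10.00,0)
θ=304°: B = A + 1.00·(cos304°, sin304°) = (0.5592, -0.8290)
θ=304°: |BD| = 9.4771
θ=304°: circle(B,9.00) ∩ circle(D,4.00): a=8.1679, h=3.7797
θ=304°:   candidates: C₊=(8.3651,3.6506) cross=35.820; C₋=(9.0264,-3.8797) cross=-35.820
θ=304°:   branch - wants cross < 0 → take C=(9.0264,-3.8797) (cross=-35.820)
θ=304°: ex = (C−B)/|BC| = (0.9408,-0.3390); ey = (0.3390,0.9408)
θ=304°: P = B + 1.99·ex + 2.95·ey = (3.4313,1.2718)
θ=358°: B = A + 1.00·(cos358°, sin358°) = (0.9994, -0.0349)
θ=358°: |BD| = 9.0007
θ=358°: circle(B,9.00) ∩ circle(D,4.00): a=8.1112, h=3.8998
θ=358°:   candidates: C₊=(9.0954,3.8964) cross=35.101; C₋=(9.1256,-3.9033) cross=-35.101
θ=358°:   branch - wants cross < 0 → take C=(9.1256,-3.9033) (cross=-35.101)
θ=358°: ex = (C−B)/|BC| = (0.9029,-0.4298); ey = (0.4298,0.9029)
θ=358°: P = B + 1.99·ex + 2.95·ey = (4.0642,1.7734)

θ=304°: 3.43 1.27
θ=358°: 4.06 1.77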